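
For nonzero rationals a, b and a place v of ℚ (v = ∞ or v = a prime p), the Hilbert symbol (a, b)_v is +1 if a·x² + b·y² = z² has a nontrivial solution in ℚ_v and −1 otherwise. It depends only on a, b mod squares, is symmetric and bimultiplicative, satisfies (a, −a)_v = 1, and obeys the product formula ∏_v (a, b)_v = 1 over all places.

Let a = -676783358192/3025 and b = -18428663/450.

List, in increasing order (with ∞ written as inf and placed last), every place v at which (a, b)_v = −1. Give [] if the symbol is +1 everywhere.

Mod squares: a ≡ -527, b ≡ -1054. Check v ∈ {∞, 2, 3, 5, 11, 17, 31}.
v=5: a=5^-2·(≡3), b=5^-2·(≡4) mod 5; (3|5)=-1, (4|5)=+1; (−1)^{-2·-2·2}·(-1)^-2·(+1)^-2 = +1.
v=17: a=17^5·(≡10), b=17^3·(≡5) mod 17; (10|17)=-1, (5|17)=-1; (−1)^{5·3·8}·(-1)^3·(-1)^5 = +1.
v=11: a=11^-2·(≡5), b=11^2·(≡8) mod 11; (5|11)=+1, (8|11)=-1; (−1)^{-2·2·5}·(+1)^2·(-1)^-2 = +1.
v=31: a=31^3·(≡1), b=31^1·(≡28) mod 31; (1|31)=+1, (28|31)=+1; (−1)^{3·1·15}·(+1)^1·(+1)^3 = -1.
v=∞: -527 < 0 and -1054 < 0  ⇒  (a,b)_∞ = -1.
v=3: a=3^0·(≡1), b=3^-2·(≡2) mod 3; (1|3)=+1, (2|3)=-1; (−1)^{0·-2·1}·(+1)^-2·(-1)^0 = +1.
v=2: v_2(a)=4, v_2(b)=-1; units ≡ 1, 1 (mod 8); ε·ε+αω+βω = 0·0+4·0+-1·0 ≡ 0  ⇒  (a,b)_2 = +1.
|Ram(-527, -1054)| = 2, even; anisotropic at {31, ∞}.

[31, inf]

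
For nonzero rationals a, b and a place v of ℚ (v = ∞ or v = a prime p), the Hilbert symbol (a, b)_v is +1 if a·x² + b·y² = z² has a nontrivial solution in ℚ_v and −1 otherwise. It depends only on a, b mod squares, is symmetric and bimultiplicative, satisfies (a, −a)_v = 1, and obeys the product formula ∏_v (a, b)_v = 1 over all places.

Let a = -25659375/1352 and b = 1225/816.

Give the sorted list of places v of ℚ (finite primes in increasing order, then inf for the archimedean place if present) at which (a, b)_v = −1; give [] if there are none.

[2, 3, 17, 23]

(a, b) ≡ (-82110, 51) mod (ℚ^×)²; places V = {2, 3, 5, 7, 13, 17, 23, ∞}.
(a,b)_13: α=-2, u≡8; β=0, v≡12 (mod 13); (8|13)=-1, (12|13)=+1; sign (−1)^0·-1^0·+1^-2 = +1.
(a,b)_17: α=1, u≡8; β=-1, v≡11 (mod 17); (8|17)=+1, (11|17)=-1; sign (−1)^0·+1^-1·-1^1 = -1.
(a,b)_7: α=1, u≡2; β=2, v≡1 (mod 7); (2|7)=+1, (1|7)=+1; sign (−1)^0·+1^2·+1^1 = +1.
(a,b)_23: α=1, u≡2; β=0, v≡11 (mod 23); (2|23)=+1, (11|23)=-1; sign (−1)^0·+1^0·-1^1 = -1.
(a,b)_3: α=1, u≡2; β=-1, v≡2 (mod 3); (2|3)=-1, (2|3)=-1; sign (−1)^1·-1^-1·-1^1 = -1.
(a,b)_5: α=5, u≡2; β=2, v≡4 (mod 5); (2|5)=-1, (4|5)=+1; sign (−1)^0·-1^2·+1^5 = +1.
(a,b)_2: α=-3, β=-4; u≡1, v≡3 (mod 8); ε(u)ε(v)=0·1, αω(v)=-3·1, βω(u)=-4·0; sum ≡ 1  ⇒  -1.
(a,b)_∞: sgn(-82110)=−, sgn(51)=+, so +1.
(-82110, 51 / ℚ) ramifies at {2, 3, 17, 23}: a division algebra.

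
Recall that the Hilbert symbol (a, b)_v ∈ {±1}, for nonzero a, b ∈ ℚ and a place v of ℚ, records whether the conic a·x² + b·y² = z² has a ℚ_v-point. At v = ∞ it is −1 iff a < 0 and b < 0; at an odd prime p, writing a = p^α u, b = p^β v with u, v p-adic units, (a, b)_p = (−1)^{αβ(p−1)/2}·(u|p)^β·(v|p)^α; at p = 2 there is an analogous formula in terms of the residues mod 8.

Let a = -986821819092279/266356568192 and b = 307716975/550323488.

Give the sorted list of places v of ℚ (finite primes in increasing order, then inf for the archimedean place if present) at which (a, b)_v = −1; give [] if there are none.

Mod squares: a ≡ -239982, b ≡ 222. Check v ∈ {∞, 2, 3, 5, 11, 13, 19, 23, 29, 37, 43, 47}.
v=∞: -239982 < 0 and 222 > 0  ⇒  (a,b)_∞ = +1.
v=43: a=43^2·(≡31), b=43^0·(≡18) mod 43; (31|43)=+1, (18|43)=-1; (−1)^{2·0·21}·(+1)^0·(-1)^2 = +1.
v=2: v_2(a)=-7, v_2(b)=-5; units ≡ 1, 7 (mod 8); ε·ε+αω+βω = 0·1+-7·0+-5·0 ≡ 0  ⇒  (a,b)_2 = +1.
v=11: a=11^-4·(≡9), b=11^-2·(≡8) mod 11; (9|11)=+1, (8|11)=-1; (−1)^{-4·-2·5}·(+1)^-2·(-1)^-4 = +1.
v=13: a=13^-2·(≡7), b=13^-2·(≡9) mod 13; (7|13)=-1, (9|13)=+1; (−1)^{-2·-2·6}·(-1)^-2·(+1)^-2 = +1.
v=3: a=3^3·(≡1), b=3^5·(≡2) mod 3; (1|3)=+1, (2|3)=-1; (−1)^{3·5·1}·(+1)^5·(-1)^3 = +1.
v=23: a=23^1·(≡4), b=23^0·(≡11) mod 23; (4|23)=+1, (11|23)=-1; (−1)^{1·0·11}·(+1)^0·(-1)^1 = -1.
v=37: a=37^3·(≡7), b=37^3·(≡13) mod 37; (7|37)=+1, (13|37)=-1; (−1)^{3·3·18}·(+1)^3·(-1)^3 = -1.
v=5: a=5^0·(≡3), b=5^2·(≡3) mod 5; (3|5)=-1, (3|5)=-1; (−1)^{0·2·2}·(-1)^2·(-1)^0 = +1.
v=47: a=47^1·(≡6), b=47^0·(≡7) mod 47; (6|47)=+1, (7|47)=+1; (−1)^{1·0·23}·(+1)^0·(+1)^1 = +1.
v=19: a=19^2·(≡1), b=19^0·(≡12) mod 19; (1|19)=+1, (12|19)=-1; (−1)^{2·0·9}·(+1)^0·(-1)^2 = +1.
v=29: a=29^-2·(≡22), b=29^-2·(≡27) mod 29; (22|29)=+1, (27|29)=-1; (−1)^{-2·-2·14}·(+1)^-2·(-1)^-2 = +1.
|Ram(-239982, 222)| = 2, even; anisotropic at {23, 37}.

[23, 37]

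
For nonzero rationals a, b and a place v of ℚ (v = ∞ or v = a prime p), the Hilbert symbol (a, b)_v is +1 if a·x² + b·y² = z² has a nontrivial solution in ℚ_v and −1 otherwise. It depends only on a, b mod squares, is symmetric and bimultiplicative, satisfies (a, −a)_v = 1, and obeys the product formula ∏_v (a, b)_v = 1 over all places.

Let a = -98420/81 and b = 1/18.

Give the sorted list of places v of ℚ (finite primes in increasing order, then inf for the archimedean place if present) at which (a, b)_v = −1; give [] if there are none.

[2, 5, 19, 37]

Mod squares: a ≡ -24605, b ≡ 2. Check v ∈ {∞, 2, 3, 5, 7, 19, 37}.
v=7: a=7^1·(≡6), b=7^0·(≡2) mod 7; (6|7)=-1, (2|7)=+1; (−1)^{1·0·3}·(-1)^0·(+1)^1 = +1.
v=5: a=5^1·(≡1), b=5^0·(≡2) mod 5; (1|5)=+1, (2|5)=-1; (−1)^{1·0·2}·(+1)^0·(-1)^1 = -1.
v=∞: -24605 < 0 and 2 > 0  ⇒  (a,b)_∞ = +1.
v=3: a=3^-4·(≡1), b=3^-2·(≡2) mod 3; (1|3)=+1, (2|3)=-1; (−1)^{-4·-2·1}·(+1)^-2·(-1)^-4 = +1.
v=37: a=37^1·(≡27), b=37^0·(≡35) mod 37; (27|37)=+1, (35|37)=-1; (−1)^{1·0·18}·(+1)^0·(-1)^1 = -1.
v=19: a=19^1·(≡9), b=19^0·(≡18) mod 19; (9|19)=+1, (18|19)=-1; (−1)^{1·0·9}·(+1)^0·(-1)^1 = -1.
v=2: v_2(a)=2, v_2(b)=-1; units ≡ 3, 1 (mod 8); ε·ε+αω+βω = 1·0+2·0+-1·1 ≡ 1  ⇒  (a,b)_2 = -1.
(-24605, 2 / ℚ) ramifies at {2, 5, 19, 37}: a division algebra.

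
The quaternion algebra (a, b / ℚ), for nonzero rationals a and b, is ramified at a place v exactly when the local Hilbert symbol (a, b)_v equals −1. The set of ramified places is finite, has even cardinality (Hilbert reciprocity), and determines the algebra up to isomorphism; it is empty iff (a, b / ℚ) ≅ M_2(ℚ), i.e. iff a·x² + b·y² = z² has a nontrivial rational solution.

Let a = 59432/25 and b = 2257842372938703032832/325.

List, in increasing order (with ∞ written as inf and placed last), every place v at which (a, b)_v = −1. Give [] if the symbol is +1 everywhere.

(a, b) ≡ (14858, 5601466) mod (ℚ^×)²; places V = {2, 3, 5, 7, 13, 17, 19, 23, 29, ∞}.
(a,b)_13: α=0, u≡4; β=-1, v≡1 (mod 13); (4|13)=+1, (1|13)=+1; sign (−1)^0·+1^-1·+1^0 = +1.
(a,b)_∞: sgn(14858)=+, sgn(5601466)=+, so +1.
(a,b)_17: α=1, u≡12; β=3, v≡15 (mod 17); (12|17)=-1, (15|17)=+1; sign (−1)^0·-1^3·+1^1 = -1.
(a,b)_5: α=-2, u≡2; β=-2, v≡4 (mod 5); (2|5)=-1, (4|5)=+1; sign (−1)^0·-1^-2·+1^-2 = +1.
(a,b)_29: α=0, u≡19; β=3, v≡26 (mod 29); (19|29)=-1, (26|29)=-1; sign (−1)^0·-1^3·-1^0 = -1.
(a,b)_23: α=1, u≡4; β=3, v≡3 (mod 23); (4|23)=+1, (3|23)=+1; sign (−1)^1·+1^3·+1^1 = -1.
(a,b)_2: α=3, β=9; u≡5, v≡5 (mod 8); ε(u)ε(v)=0·0, αω(v)=3·1, βω(u)=9·1; sum ≡ 0  ⇒  +1.
(a,b)_7: α=0, u≡4; β=2, v≡3 (mod 7); (4|7)=+1, (3|7)=-1; sign (−1)^0·+1^2·-1^0 = +1.
(a,b)_3: α=0, u≡2; β=2, v≡1 (mod 3); (2|3)=-1, (1|3)=+1; sign (−1)^0·-1^2·+1^0 = +1.
(a,b)_19: α=1, u≡2; β=3, v≡14 (mod 19); (2|19)=-1, (14|19)=-1; sign (−1)^1·-1^3·-1^1 = -1.
Ram(14858, 5601466) = {17, 19, 23, 29}; no ℚ_17-point on the conic.

[17, 19, 23, 29]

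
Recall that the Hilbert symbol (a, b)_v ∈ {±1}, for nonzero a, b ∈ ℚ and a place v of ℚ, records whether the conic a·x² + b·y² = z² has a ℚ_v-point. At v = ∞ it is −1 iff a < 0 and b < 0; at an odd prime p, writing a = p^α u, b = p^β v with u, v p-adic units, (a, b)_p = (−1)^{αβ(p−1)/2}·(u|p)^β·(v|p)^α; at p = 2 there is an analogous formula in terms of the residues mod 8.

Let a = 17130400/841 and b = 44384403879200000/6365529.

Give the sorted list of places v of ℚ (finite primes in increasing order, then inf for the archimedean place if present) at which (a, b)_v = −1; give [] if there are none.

[2, 23]

Mod squares: a ≡ 874, b ≡ 5. Check v ∈ {∞, 2, 3, 5, 7, 11, 19, 23, 29}.
v=29: a=29^-2·(≡13), b=29^-4·(≡7) mod 29; (13|29)=+1, (7|29)=+1; (−1)^{-2·-4·14}·(+1)^-4·(+1)^-2 = +1.
v=23: a=23^1·(≡17), b=23^2·(≡7) mod 23; (17|23)=-1, (7|23)=-1; (−1)^{1·2·11}·(-1)^2·(-1)^1 = -1.
v=3: a=3^0·(≡1), b=3^-2·(≡2) mod 3; (1|3)=+1, (2|3)=-1; (−1)^{0·-2·1}·(+1)^-2·(-1)^0 = +1.
v=∞: 874 > 0 and 5 > 0  ⇒  (a,b)_∞ = +1.
v=19: a=19^1·(≡10), b=19^2·(≡17) mod 19; (10|19)=-1, (17|19)=+1; (−1)^{1·2·9}·(-1)^2·(+1)^1 = +1.
v=5: a=5^2·(≡1), b=5^5·(≡1) mod 5; (1|5)=+1, (1|5)=+1; (−1)^{2·5·2}·(+1)^5·(+1)^2 = +1.
v=7: a=7^2·(≡6), b=7^4·(≡3) mod 7; (6|7)=-1, (3|7)=-1; (−1)^{2·4·3}·(-1)^4·(-1)^2 = +1.
v=11: a=11^0·(≡9), b=11^2·(≡3) mod 11; (9|11)=+1, (3|11)=+1; (−1)^{0·2·5}·(+1)^2·(+1)^0 = +1.
v=2: v_2(a)=5, v_2(b)=8; units ≡ 5, 5 (mod 8); ε·ε+αω+βω = 0·0+5·1+8·1 ≡ 1  ⇒  (a,b)_2 = -1.
Ram(874, 5) = {2, 23}; no ℚ_2-point on the conic.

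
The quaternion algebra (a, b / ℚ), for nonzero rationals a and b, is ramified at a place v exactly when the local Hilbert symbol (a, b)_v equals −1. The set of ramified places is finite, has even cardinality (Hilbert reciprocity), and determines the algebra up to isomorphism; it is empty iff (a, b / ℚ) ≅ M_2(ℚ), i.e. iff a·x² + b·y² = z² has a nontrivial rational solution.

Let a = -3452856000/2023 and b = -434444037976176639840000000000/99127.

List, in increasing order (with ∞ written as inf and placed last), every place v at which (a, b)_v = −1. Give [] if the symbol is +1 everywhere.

(a, b) ≡ (-124845, -60697) mod (ℚ^×)²; places V = {2, 3, 5, 7, 11, 13, 17, 23, 29, 41, ∞}.
(a,b)_∞: sgn(-124845)=−, sgn(-60697)=−, so -1.
(a,b)_17: α=-2, u≡11; β=-2, v≡3 (mod 17); (11|17)=-1, (3|17)=-1; sign (−1)^0·-1^-2·-1^-2 = +1.
(a,b)_11: α=2, u≡9; β=4, v≡1 (mod 11); (9|11)=+1, (1|11)=+1; sign (−1)^0·+1^4·+1^2 = +1.
(a,b)_2: α=6, β=14; u≡3, v≡7 (mod 8); ε(u)ε(v)=1·1, αω(v)=6·0, βω(u)=14·1; sum ≡ 1  ⇒  -1.
(a,b)_23: α=0, u≡21; β=1, v≡16 (mod 23); (21|23)=-1, (16|23)=+1; sign (−1)^0·-1^1·+1^0 = -1.
(a,b)_3: α=1, u≡1; β=2, v≡2 (mod 3); (1|3)=+1, (2|3)=-1; sign (−1)^0·+1^2·-1^1 = -1.
(a,b)_13: α=0, u≡7; β=1, v≡8 (mod 13); (7|13)=-1, (8|13)=-1; sign (−1)^0·-1^1·-1^0 = -1.
(a,b)_5: α=3, u≡4; β=10, v≡2 (mod 5); (4|5)=+1, (2|5)=-1; sign (−1)^0·+1^10·-1^3 = -1.
(a,b)_41: α=1, u≡27; β=4, v≡13 (mod 41); (27|41)=-1, (13|41)=-1; sign (−1)^0·-1^4·-1^1 = -1.
(a,b)_29: α=1, u≡9; β=3, v≡9 (mod 29); (9|29)=+1, (9|29)=+1; sign (−1)^0·+1^3·+1^1 = +1.
(a,b)_7: α=-1, u≡4; β=-3, v≡1 (mod 7); (4|7)=+1, (1|7)=+1; sign (−1)^1·+1^-3·+1^-1 = -1.
Ram(-124845, -60697) = {2, 3, 5, 7, 13, 23, 41, ∞}; no ℚ_2-point on the conic.

[2, 3, 5, 7, 13, 23, 41, inf]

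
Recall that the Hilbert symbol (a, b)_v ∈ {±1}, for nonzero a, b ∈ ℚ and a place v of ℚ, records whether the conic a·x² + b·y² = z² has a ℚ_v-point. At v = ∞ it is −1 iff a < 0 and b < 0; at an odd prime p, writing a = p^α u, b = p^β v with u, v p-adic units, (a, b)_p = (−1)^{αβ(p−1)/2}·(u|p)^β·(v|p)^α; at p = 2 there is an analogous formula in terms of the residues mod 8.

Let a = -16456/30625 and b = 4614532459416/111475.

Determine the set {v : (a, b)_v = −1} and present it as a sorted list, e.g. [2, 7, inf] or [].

[11, 13]

(a, b) ≡ (-34, 34034) mod (ℚ^×)²; places V = {2, 3, 5, 7, 11, 13, 17, ∞}.
(a,b)_3: α=0, u≡2; β=6, v≡2 (mod 3); (2|3)=-1, (2|3)=-1; sign (−1)^0·-1^6·-1^0 = +1.
(a,b)_∞: sgn(-34)=−, sgn(34034)=+, so +1.
(a,b)_11: α=2, u≡7; β=5, v≡3 (mod 11); (7|11)=-1, (3|11)=+1; sign (−1)^0·-1^5·+1^2 = -1.
(a,b)_17: α=1, u≡15; β=3, v≡13 (mod 17); (15|17)=+1, (13|17)=+1; sign (−1)^0·+1^3·+1^1 = +1.
(a,b)_5: α=-4, u≡1; β=-2, v≡4 (mod 5); (1|5)=+1, (4|5)=+1; sign (−1)^0·+1^-2·+1^-4 = +1.
(a,b)_2: α=3, β=3; u≡7, v≡1 (mod 8); ε(u)ε(v)=1·0, αω(v)=3·0, βω(u)=3·0; sum ≡ 0  ⇒  +1.
(a,b)_13: α=0, u≡8; β=-1, v≡6 (mod 13); (8|13)=-1, (6|13)=-1; sign (−1)^0·-1^-1·-1^0 = -1.
(a,b)_7: α=-2, u≡4; β=-3, v≡4 (mod 7); (4|7)=+1, (4|7)=+1; sign (−1)^0·+1^-3·+1^-2 = +1.
(-34, 34034 / ℚ) ramifies at {11, 13}: a division algebra.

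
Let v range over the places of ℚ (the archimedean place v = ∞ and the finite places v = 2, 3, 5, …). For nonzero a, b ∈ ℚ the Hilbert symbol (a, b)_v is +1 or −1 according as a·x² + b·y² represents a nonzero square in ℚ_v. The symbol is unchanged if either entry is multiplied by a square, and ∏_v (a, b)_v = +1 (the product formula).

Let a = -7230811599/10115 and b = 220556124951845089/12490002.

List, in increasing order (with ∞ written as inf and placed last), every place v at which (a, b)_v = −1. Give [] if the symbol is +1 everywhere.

Mod squares: a ≡ -11165, b ≡ 2. Check v ∈ {∞, 2, 3, 5, 7, 11, 17, 23, 29}.
v=11: a=11^1·(≡10), b=11^6·(≡2) mod 11; (10|11)=-1, (2|11)=-1; (−1)^{1·6·5}·(-1)^6·(-1)^1 = -1.
v=5: a=5^-1·(≡2), b=5^0·(≡2) mod 5; (2|5)=-1, (2|5)=-1; (−1)^{-1·0·2}·(-1)^0·(-1)^-1 = -1.
v=∞: -11165 < 0 and 2 > 0  ⇒  (a,b)_∞ = +1.
v=7: a=7^-1·(≡1), b=7^-4·(≡1) mod 7; (1|7)=+1, (1|7)=+1; (−1)^{-1·-4·3}·(+1)^-4·(+1)^-1 = +1.
v=17: a=17^-2·(≡4), b=17^-2·(≡9) mod 17; (4|17)=+1, (9|17)=+1; (−1)^{-2·-2·8}·(+1)^-2·(+1)^-2 = +1.
v=3: a=3^4·(≡1), b=3^-2·(≡2) mod 3; (1|3)=+1, (2|3)=-1; (−1)^{4·-2·1}·(+1)^-2·(-1)^4 = +1.
v=2: v_2(a)=0, v_2(b)=-1; units ≡ 3, 1 (mod 8); ε·ε+αω+βω = 1·0+0·0+-1·1 ≡ 1  ⇒  (a,b)_2 = -1.
v=29: a=29^1·(≡12), b=29^2·(≡2) mod 29; (12|29)=-1, (2|29)=-1; (−1)^{1·2·14}·(-1)^2·(-1)^1 = -1.
v=23: a=23^4·(≡2), b=23^6·(≡9) mod 23; (2|23)=+1, (9|23)=+1; (−1)^{4·6·11}·(+1)^6·(+1)^4 = +1.
Ram(-11165, 2) = {2, 5, 11, 29}; no ℚ_2-point on the conic.

[2, 5, 11, 29]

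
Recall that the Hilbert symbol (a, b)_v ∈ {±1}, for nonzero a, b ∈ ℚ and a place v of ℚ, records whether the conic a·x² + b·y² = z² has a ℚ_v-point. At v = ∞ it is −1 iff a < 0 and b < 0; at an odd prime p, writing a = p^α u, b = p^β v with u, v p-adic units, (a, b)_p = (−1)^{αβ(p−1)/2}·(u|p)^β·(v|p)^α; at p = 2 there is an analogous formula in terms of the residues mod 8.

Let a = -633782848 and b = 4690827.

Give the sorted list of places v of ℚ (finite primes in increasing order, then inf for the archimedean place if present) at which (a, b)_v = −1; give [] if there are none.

Mod squares: a ≡ -9902857, b ≡ 521203. Check v ∈ {∞, 2, 3, 17, 19, 23, 31, 43}.
v=31: a=31^1·(≡16), b=31^1·(≡6) mod 31; (16|31)=+1, (6|31)=-1; (−1)^{1·1·15}·(+1)^1·(-1)^1 = +1.
v=23: a=23^1·(≡18), b=23^1·(≡8) mod 23; (18|23)=+1, (8|23)=+1; (−1)^{1·1·11}·(+1)^1·(+1)^1 = -1.
v=17: a=17^1·(≡13), b=17^1·(≡4) mod 17; (13|17)=+1, (4|17)=+1; (−1)^{1·1·8}·(+1)^1·(+1)^1 = +1.
v=19: a=19^1·(≡16), b=19^0·(≡12) mod 19; (16|19)=+1, (12|19)=-1; (−1)^{1·0·9}·(+1)^0·(-1)^1 = -1.
v=2: v_2(a)=6, v_2(b)=0; units ≡ 7, 3 (mod 8); ε·ε+αω+βω = 1·1+6·1+0·0 ≡ 1  ⇒  (a,b)_2 = -1.
v=43: a=43^1·(≡17), b=43^1·(≡41) mod 43; (17|43)=+1, (41|43)=+1; (−1)^{1·1·21}·(+1)^1·(+1)^1 = -1.
v=3: a=3^0·(≡2), b=3^2·(≡1) mod 3; (2|3)=-1, (1|3)=+1; (−1)^{0·2·1}·(-1)^2·(+1)^0 = +1.
v=∞: -9902857 < 0 and 521203 > 0  ⇒  (a,b)_∞ = +1.
Ram(-9902857, 521203) = {2, 19, 23, 43}; no ℚ_2-point on the conic.

[2, 19, 23, 43]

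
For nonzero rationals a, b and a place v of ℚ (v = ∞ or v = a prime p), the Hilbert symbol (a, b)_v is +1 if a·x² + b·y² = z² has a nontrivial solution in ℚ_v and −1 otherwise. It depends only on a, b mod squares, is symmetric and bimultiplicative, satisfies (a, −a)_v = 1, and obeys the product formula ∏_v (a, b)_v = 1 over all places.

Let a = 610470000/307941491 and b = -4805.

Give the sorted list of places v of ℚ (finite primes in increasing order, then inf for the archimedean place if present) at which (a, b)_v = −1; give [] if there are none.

[5, 11, 17, 19]

(a, b) ≡ (74613, -5) mod (ℚ^×)²; places V = {2, 3, 5, 7, 11, 13, 17, 19, 31, 37, ∞}.
(a,b)_3: α=3, u≡1; β=0, v≡1 (mod 3); (1|3)=+1, (1|3)=+1; sign (−1)^0·+1^0·+1^3 = +1.
(a,b)_5: α=4, u≡2; β=1, v≡4 (mod 5); (2|5)=-1, (4|5)=+1; sign (−1)^0·-1^1·+1^4 = -1.
(a,b)_11: α=-3, u≡7; β=0, v≡2 (mod 11); (7|11)=-1, (2|11)=-1; sign (−1)^0·-1^0·-1^-3 = -1.
(a,b)_31: α=0, u≡22; β=2, v≡26 (mod 31); (22|31)=-1, (26|31)=-1; sign (−1)^0·-1^2·-1^0 = +1.
(a,b)_13: α=-2, u≡7; β=0, v≡5 (mod 13); (7|13)=-1, (5|13)=-1; sign (−1)^0·-1^0·-1^-2 = +1.
(a,b)_∞: sgn(74613)=+, sgn(-5)=−, so +1.
(a,b)_17: α=1, u≡14; β=0, v≡6 (mod 17); (14|17)=-1, (6|17)=-1; sign (−1)^0·-1^0·-1^1 = -1.
(a,b)_2: α=4, β=0; u≡5, v≡3 (mod 8); ε(u)ε(v)=0·1, αω(v)=4·1, βω(u)=0·1; sum ≡ 0  ⇒  +1.
(a,b)_19: α=1, u≡13; β=0, v≡2 (mod 19); (13|19)=-1, (2|19)=-1; sign (−1)^0·-1^0·-1^1 = -1.
(a,b)_37: α=-2, u≡12; β=0, v≡5 (mod 37); (12|37)=+1, (5|37)=-1; sign (−1)^0·+1^0·-1^-2 = +1.
(a,b)_7: α=1, u≡6; β=0, v≡4 (mod 7); (6|7)=-1, (4|7)=+1; sign (−1)^0·-1^0·+1^1 = +1.
(74613, -5 / ℚ) ramifies at {5, 11, 17, 19}: a division algebra.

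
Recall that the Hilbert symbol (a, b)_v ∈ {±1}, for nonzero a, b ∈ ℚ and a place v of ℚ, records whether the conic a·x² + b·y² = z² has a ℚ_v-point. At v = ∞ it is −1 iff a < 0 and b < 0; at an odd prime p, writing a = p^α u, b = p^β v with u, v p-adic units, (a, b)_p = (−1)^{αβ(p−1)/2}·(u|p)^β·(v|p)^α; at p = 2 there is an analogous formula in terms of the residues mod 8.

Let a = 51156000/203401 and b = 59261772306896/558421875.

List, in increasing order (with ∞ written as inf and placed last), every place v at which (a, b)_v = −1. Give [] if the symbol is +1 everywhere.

[23, 29, 31, 37]

(a, b) ≡ (290, 290191) mod (ℚ^×)²; places V = {2, 3, 5, 7, 11, 17, 19, 23, 29, 31, 37, 41, ∞}.
(a,b)_31: α=0, u≡11; β=1, v≡15 (mod 31); (11|31)=-1, (15|31)=-1; sign (−1)^0·-1^1·-1^0 = -1.
(a,b)_23: α=0, u≡19; β=1, v≡9 (mod 23); (19|23)=-1, (9|23)=+1; sign (−1)^0·-1^1·+1^0 = -1.
(a,b)_5: α=3, u≡3; β=-6, v≡4 (mod 5); (3|5)=-1, (4|5)=+1; sign (−1)^0·-1^-6·+1^3 = +1.
(a,b)_∞: sgn(290)=+, sgn(290191)=+, so +1.
(a,b)_17: α=0, u≡15; β=4, v≡13 (mod 17); (15|17)=+1, (13|17)=+1; sign (−1)^0·+1^4·+1^0 = +1.
(a,b)_3: α=2, u≡2; β=-2, v≡1 (mod 3); (2|3)=-1, (1|3)=+1; sign (−1)^0·-1^-2·+1^2 = +1.
(a,b)_37: α=0, u≡8; β=1, v≡21 (mod 37); (8|37)=-1, (21|37)=+1; sign (−1)^0·-1^1·+1^0 = -1.
(a,b)_7: α=2, u≡3; β=0, v≡3 (mod 7); (3|7)=-1, (3|7)=-1; sign (−1)^0·-1^0·-1^2 = +1.
(a,b)_29: α=1, u≡14; β=0, v≡11 (mod 29); (14|29)=-1, (11|29)=-1; sign (−1)^0·-1^0·-1^1 = -1.
(a,b)_2: α=5, β=4; u≡1, v≡7 (mod 8); ε(u)ε(v)=0·1, αω(v)=5·0, βω(u)=4·0; sum ≡ 0  ⇒  +1.
(a,b)_41: α=-2, u≡14; β=2, v≡22 (mod 41); (14|41)=-1, (22|41)=-1; sign (−1)^0·-1^2·-1^-2 = +1.
(a,b)_19: α=0, u≡16; β=-2, v≡5 (mod 19); (16|19)=+1, (5|19)=+1; sign (−1)^0·+1^-2·+1^0 = +1.
(a,b)_11: α=-2, u≡3; β=-1, v≡3 (mod 11); (3|11)=+1, (3|11)=+1; sign (−1)^0·+1^-1·+1^-2 = +1.
|Ram(290, 290191)| = 4, even; anisotropic at {23, 29, 31, 37}.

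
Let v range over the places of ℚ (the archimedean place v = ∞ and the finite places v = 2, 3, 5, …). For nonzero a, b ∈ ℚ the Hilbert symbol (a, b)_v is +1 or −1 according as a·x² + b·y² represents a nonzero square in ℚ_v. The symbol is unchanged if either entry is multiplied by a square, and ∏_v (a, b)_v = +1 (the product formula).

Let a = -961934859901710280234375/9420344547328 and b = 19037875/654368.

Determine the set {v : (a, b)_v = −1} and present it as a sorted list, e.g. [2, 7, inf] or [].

[2, 31]

Mod squares: a ≡ -35530, b ≡ 5270. Check v ∈ {∞, 2, 5, 11, 13, 17, 19, 31, 37}.
v=11: a=11^-5·(≡1), b=11^-2·(≡3) mod 11; (1|11)=+1, (3|11)=+1; (−1)^{-5·-2·5}·(+1)^-2·(+1)^-5 = +1.
v=37: a=37^2·(≡27), b=37^0·(≡26) mod 37; (27|37)=+1, (26|37)=+1; (−1)^{2·0·18}·(+1)^0·(+1)^2 = +1.
v=5: a=5^7·(≡1), b=5^3·(≡1) mod 5; (1|5)=+1, (1|5)=+1; (−1)^{7·3·2}·(+1)^3·(+1)^7 = +1.
v=17: a=17^5·(≡2), b=17^3·(≡4) mod 17; (2|17)=+1, (4|17)=+1; (−1)^{5·3·8}·(+1)^3·(+1)^5 = +1.
v=19: a=19^3·(≡6), b=19^0·(≡1) mod 19; (6|19)=+1, (1|19)=+1; (−1)^{3·0·9}·(+1)^0·(+1)^3 = +1.
v=31: a=31^4·(≡29), b=31^1·(≡24) mod 31; (29|31)=-1, (24|31)=-1; (−1)^{4·1·15}·(-1)^1·(-1)^4 = -1.
v=2: v_2(a)=-11, v_2(b)=-5; units ≡ 3, 3 (mod 8); ε·ε+αω+βω = 1·1+-11·1+-5·1 ≡ 1  ⇒  (a,b)_2 = -1.
v=13: a=13^-4·(≡4), b=13^-2·(≡7) mod 13; (4|13)=+1, (7|13)=-1; (−1)^{-4·-2·6}·(+1)^-2·(-1)^-4 = +1.
v=∞: -35530 < 0 and 5270 > 0  ⇒  (a,b)_∞ = +1.
(-35530, 5270 / ℚ) ramifies at {2, 31}: a division algebra.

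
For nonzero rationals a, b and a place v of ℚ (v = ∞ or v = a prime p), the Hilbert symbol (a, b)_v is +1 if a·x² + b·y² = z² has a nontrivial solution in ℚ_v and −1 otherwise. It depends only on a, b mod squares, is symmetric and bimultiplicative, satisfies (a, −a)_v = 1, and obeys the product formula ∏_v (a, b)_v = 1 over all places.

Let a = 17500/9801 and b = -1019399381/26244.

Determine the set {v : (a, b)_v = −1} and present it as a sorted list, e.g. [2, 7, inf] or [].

Mod squares: a ≡ 7, b ≡ -341. Check v ∈ {∞, 2, 3, 5, 7, 11, 13, 19, 31}.
v=7: a=7^1·(≡1), b=7^2·(≡1) mod 7; (1|7)=+1, (1|7)=+1; (−1)^{1·2·3}·(+1)^2·(+1)^1 = +1.
v=13: a=13^0·(≡11), b=13^2·(≡9) mod 13; (11|13)=-1, (9|13)=+1; (−1)^{0·2·6}·(-1)^2·(+1)^0 = +1.
v=∞: 7 > 0 and -341 < 0  ⇒  (a,b)_∞ = +1.
v=31: a=31^0·(≡28), b=31^1·(≡20) mod 31; (28|31)=+1, (20|31)=+1; (−1)^{0·1·15}·(+1)^1·(+1)^0 = +1.
v=11: a=11^-2·(≡8), b=11^1·(≡7) mod 11; (8|11)=-1, (7|11)=-1; (−1)^{-2·1·5}·(-1)^1·(-1)^-2 = -1.
v=5: a=5^4·(≡3), b=5^0·(≡1) mod 5; (3|5)=-1, (1|5)=+1; (−1)^{4·0·2}·(-1)^0·(+1)^4 = +1.
v=19: a=19^0·(≡6), b=19^2·(≡7) mod 19; (6|19)=+1, (7|19)=+1; (−1)^{0·2·9}·(+1)^2·(+1)^0 = +1.
v=2: v_2(a)=2, v_2(b)=-2; units ≡ 7, 3 (mod 8); ε·ε+αω+βω = 1·1+2·1+-2·0 ≡ 1  ⇒  (a,b)_2 = -1.
v=3: a=3^-4·(≡1), b=3^-8·(≡1) mod 3; (1|3)=+1, (1|3)=+1; (−1)^{-4·-8·1}·(+1)^-8·(+1)^-4 = +1.
|Ram(7, -341)| = 2, even; anisotropic at {2, 11}.

[2, 11]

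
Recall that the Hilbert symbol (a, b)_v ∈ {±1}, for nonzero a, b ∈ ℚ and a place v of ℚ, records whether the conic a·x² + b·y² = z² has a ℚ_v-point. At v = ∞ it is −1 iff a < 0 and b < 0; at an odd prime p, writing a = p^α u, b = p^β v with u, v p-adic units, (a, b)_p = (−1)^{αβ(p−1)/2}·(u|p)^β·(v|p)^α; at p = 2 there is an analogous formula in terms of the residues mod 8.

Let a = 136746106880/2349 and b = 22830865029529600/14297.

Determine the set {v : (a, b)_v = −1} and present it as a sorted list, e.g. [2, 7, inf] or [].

[5, 19, 29, 31]

(a, b) ≡ (145, 10013) mod (ℚ^×)²; places V = {2, 3, 5, 17, 19, 29, 31, ∞}.
(a,b)_3: α=-4, u≡1; β=0, v≡2 (mod 3); (1|3)=+1, (2|3)=-1; sign (−1)^0·+1^0·-1^-4 = +1.
(a,b)_31: α=0, u≡13; β=1, v≡30 (mod 31); (13|31)=-1, (30|31)=-1; sign (−1)^0·-1^1·-1^0 = -1.
(a,b)_19: α=2, u≡8; β=3, v≡10 (mod 19); (8|19)=-1, (10|19)=-1; sign (−1)^0·-1^3·-1^2 = -1.
(a,b)_17: α=2, u≡4; β=-1, v≡10 (mod 17); (4|17)=+1, (10|17)=-1; sign (−1)^0·+1^-1·-1^2 = +1.
(a,b)_2: α=18, β=32; u≡1, v≡5 (mod 8); ε(u)ε(v)=0·0, αω(v)=18·1, βω(u)=32·0; sum ≡ 0  ⇒  +1.
(a,b)_5: α=1, u≡4; β=2, v≡2 (mod 5); (4|5)=+1, (2|5)=-1; sign (−1)^0·+1^2·-1^1 = -1.
(a,b)_∞: sgn(145)=+, sgn(10013)=+, so +1.
(a,b)_29: α=-1, u≡20; β=-2, v≡15 (mod 29); (20|29)=+1, (15|29)=-1; sign (−1)^0·+1^-2·-1^-1 = -1.
|Ram(145, 10013)| = 4, even; anisotropic at {5, 19, 29, 31}.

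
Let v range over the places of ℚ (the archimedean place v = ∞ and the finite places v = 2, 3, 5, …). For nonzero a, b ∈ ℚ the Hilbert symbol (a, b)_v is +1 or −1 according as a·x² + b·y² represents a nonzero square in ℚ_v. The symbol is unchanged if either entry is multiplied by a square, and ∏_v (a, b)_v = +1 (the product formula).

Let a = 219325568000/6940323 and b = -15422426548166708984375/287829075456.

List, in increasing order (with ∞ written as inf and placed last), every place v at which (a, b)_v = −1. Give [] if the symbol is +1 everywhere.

[2, 3]

Mod squares: a ≡ 15, b ≡ -714. Check v ∈ {∞, 2, 3, 5, 7, 11, 13, 17, 23}.
v=17: a=17^2·(≡8), b=17^3·(≡4) mod 17; (8|17)=+1, (4|17)=+1; (−1)^{2·3·8}·(+1)^3·(+1)^2 = +1.
v=11: a=11^2·(≡1), b=11^6·(≡3) mod 11; (1|11)=+1, (3|11)=+1; (−1)^{2·6·5}·(+1)^6·(+1)^2 = +1.
v=7: a=7^2·(≡4), b=7^3·(≡6) mod 7; (4|7)=+1, (6|7)=-1; (−1)^{2·3·3}·(+1)^3·(-1)^2 = +1.
v=5: a=5^3·(≡3), b=5^10·(≡4) mod 5; (3|5)=-1, (4|5)=+1; (−1)^{3·10·2}·(-1)^10·(+1)^3 = +1.
v=13: a=13^-4·(≡5), b=13^-4·(≡9) mod 13; (5|13)=-1, (9|13)=+1; (−1)^{-4·-4·6}·(-1)^-4·(+1)^-4 = +1.
v=23: a=23^0·(≡5), b=23^2·(≡5) mod 23; (5|23)=-1, (5|23)=-1; (−1)^{0·2·11}·(-1)^2·(-1)^0 = +1.
v=2: v_2(a)=10, v_2(b)=-9; units ≡ 7, 3 (mod 8); ε·ε+αω+βω = 1·1+10·1+-9·0 ≡ 1  ⇒  (a,b)_2 = -1.
v=∞: 15 > 0 and -714 < 0  ⇒  (a,b)_∞ = +1.
v=3: a=3^-5·(≡2), b=3^-9·(≡2) mod 3; (2|3)=-1, (2|3)=-1; (−1)^{-5·-9·1}·(-1)^-9·(-1)^-5 = -1.
(15, -714 / ℚ) ramifies at {2, 3}: a division algebra.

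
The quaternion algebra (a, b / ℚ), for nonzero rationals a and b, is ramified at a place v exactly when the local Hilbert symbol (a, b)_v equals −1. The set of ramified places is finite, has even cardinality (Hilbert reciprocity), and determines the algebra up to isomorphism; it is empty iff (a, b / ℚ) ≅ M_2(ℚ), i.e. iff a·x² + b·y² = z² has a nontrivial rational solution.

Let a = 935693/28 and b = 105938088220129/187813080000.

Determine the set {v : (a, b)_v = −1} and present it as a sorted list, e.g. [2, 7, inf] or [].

Mod squares: a ≡ 54131, b ≡ 7. Check v ∈ {∞, 2, 3, 5, 7, 11, 13, 19, 37}.
v=37: a=37^1·(≡35), b=37^2·(≡3) mod 37; (35|37)=-1, (3|37)=+1; (−1)^{1·2·18}·(-1)^2·(+1)^1 = +1.
v=∞: 54131 > 0 and 7 > 0  ⇒  (a,b)_∞ = +1.
v=3: a=3^0·(≡2), b=3^-4·(≡1) mod 3; (2|3)=-1, (1|3)=+1; (−1)^{0·-4·1}·(-1)^-4·(+1)^0 = +1.
v=2: v_2(a)=-2, v_2(b)=-6; units ≡ 3, 7 (mod 8); ε·ε+αω+βω = 1·1+-2·0+-6·1 ≡ 1  ⇒  (a,b)_2 = -1.
v=11: a=11^3·(≡9), b=11^8·(≡8) mod 11; (9|11)=+1, (8|11)=-1; (−1)^{3·8·5}·(+1)^8·(-1)^3 = -1.
v=5: a=5^0·(≡1), b=5^-4·(≡3) mod 5; (1|5)=+1, (3|5)=-1; (−1)^{0·-4·2}·(+1)^-4·(-1)^0 = +1.
v=13: a=13^0·(≡9), b=13^-2·(≡2) mod 13; (9|13)=+1, (2|13)=-1; (−1)^{0·-2·6}·(+1)^-2·(-1)^0 = +1.
v=7: a=7^-1·(≡6), b=7^-3·(≡4) mod 7; (6|7)=-1, (4|7)=+1; (−1)^{-1·-3·3}·(-1)^-3·(+1)^-1 = +1.
v=19: a=19^1·(≡2), b=19^2·(≡1) mod 19; (2|19)=-1, (1|19)=+1; (−1)^{1·2·9}·(-1)^2·(+1)^1 = +1.
Ram(54131, 7) = {2, 11}; no ℚ_2-point on the conic.

[2, 11]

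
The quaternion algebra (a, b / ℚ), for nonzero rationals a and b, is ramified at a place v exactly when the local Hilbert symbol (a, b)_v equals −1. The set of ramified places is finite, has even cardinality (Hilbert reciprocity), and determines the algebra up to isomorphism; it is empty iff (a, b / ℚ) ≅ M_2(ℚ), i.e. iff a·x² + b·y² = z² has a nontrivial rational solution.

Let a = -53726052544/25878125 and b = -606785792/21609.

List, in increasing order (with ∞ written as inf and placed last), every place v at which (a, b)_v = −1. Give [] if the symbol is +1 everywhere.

[5, 19, 29, inf]

Mod squares: a ≡ -95, b ≡ -1073. Check v ∈ {∞, 2, 3, 5, 7, 13, 17, 19, 23, 29, 37, 47}.
v=17: a=17^4·(≡3), b=17^0·(≡1) mod 17; (3|17)=-1, (1|17)=+1; (−1)^{4·0·8}·(-1)^0·(+1)^4 = +1.
v=∞: -95 < 0 and -1073 < 0  ⇒  (a,b)_∞ = -1.
v=23: a=23^2·(≡15), b=23^0·(≡2) mod 23; (15|23)=-1, (2|23)=+1; (−1)^{2·0·11}·(-1)^0·(+1)^2 = +1.
v=29: a=29^0·(≡18), b=29^1·(≡21) mod 29; (18|29)=-1, (21|29)=-1; (−1)^{0·1·14}·(-1)^1·(-1)^0 = -1.
v=5: a=5^-5·(≡1), b=5^0·(≡2) mod 5; (1|5)=+1, (2|5)=-1; (−1)^{-5·0·2}·(+1)^0·(-1)^-5 = -1.
v=2: v_2(a)=6, v_2(b)=8; units ≡ 1, 7 (mod 8); ε·ε+αω+βω = 0·1+6·0+8·0 ≡ 0  ⇒  (a,b)_2 = +1.
v=3: a=3^0·(≡1), b=3^-2·(≡1) mod 3; (1|3)=+1, (1|3)=+1; (−1)^{0·-2·1}·(+1)^-2·(+1)^0 = +1.
v=47: a=47^0·(≡15), b=47^2·(≡36) mod 47; (15|47)=-1, (36|47)=+1; (−1)^{0·2·23}·(-1)^2·(+1)^0 = +1.
v=37: a=37^0·(≡10), b=37^1·(≡5) mod 37; (10|37)=+1, (5|37)=-1; (−1)^{0·1·18}·(+1)^1·(-1)^0 = +1.
v=7: a=7^-2·(≡6), b=7^-4·(≡5) mod 7; (6|7)=-1, (5|7)=-1; (−1)^{-2·-4·3}·(-1)^-4·(-1)^-2 = +1.
v=13: a=13^-2·(≡4), b=13^0·(≡8) mod 13; (4|13)=+1, (8|13)=-1; (−1)^{-2·0·6}·(+1)^0·(-1)^-2 = +1.
v=19: a=19^1·(≡15), b=19^0·(≡18) mod 19; (15|19)=-1, (18|19)=-1; (−1)^{1·0·9}·(-1)^0·(-1)^1 = -1.
(-95, -1073 / ℚ) ramifies at {5, 19, 29, ∞}: a division algebra.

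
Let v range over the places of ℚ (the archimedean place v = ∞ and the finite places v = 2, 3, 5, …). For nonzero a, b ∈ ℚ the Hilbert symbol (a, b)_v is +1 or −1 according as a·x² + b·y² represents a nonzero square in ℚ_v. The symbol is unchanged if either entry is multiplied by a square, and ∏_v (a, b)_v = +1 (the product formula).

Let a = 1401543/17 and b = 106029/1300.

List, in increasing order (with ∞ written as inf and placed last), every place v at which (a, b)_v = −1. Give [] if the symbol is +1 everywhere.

Mod squares: a ≡ 2431, b ≡ 17017. Check v ∈ {∞, 2, 3, 5, 7, 11, 13, 17}.
v=3: a=3^4·(≡1), b=3^4·(≡1) mod 3; (1|3)=+1, (1|3)=+1; (−1)^{4·4·1}·(+1)^4·(+1)^4 = +1.
v=17: a=17^-1·(≡12), b=17^1·(≡4) mod 17; (12|17)=-1, (4|17)=+1; (−1)^{-1·1·8}·(-1)^1·(+1)^-1 = -1.
v=5: a=5^0·(≡4), b=5^-2·(≡2) mod 5; (4|5)=+1, (2|5)=-1; (−1)^{0·-2·2}·(+1)^-2·(-1)^0 = +1.
v=2: v_2(a)=0, v_2(b)=-2; units ≡ 7, 1 (mod 8); ε·ε+αω+βω = 1·0+0·0+-2·0 ≡ 0  ⇒  (a,b)_2 = +1.
v=7: a=7^0·(≡1), b=7^1·(≡4) mod 7; (1|7)=+1, (4|7)=+1; (−1)^{0·1·3}·(+1)^1·(+1)^0 = +1.
v=∞: 2431 > 0 and 17017 > 0  ⇒  (a,b)_∞ = +1.
v=13: a=13^1·(≡7), b=13^-1·(≡3) mod 13; (7|13)=-1, (3|13)=+1; (−1)^{1·-1·6}·(-1)^-1·(+1)^1 = -1.
v=11: a=11^3·(≡5), b=11^1·(≡7) mod 11; (5|11)=+1, (7|11)=-1; (−1)^{3·1·5}·(+1)^1·(-1)^3 = +1.
|Ram(2431, 17017)| = 2, even; anisotropic at {13, 17}.

[13, 17]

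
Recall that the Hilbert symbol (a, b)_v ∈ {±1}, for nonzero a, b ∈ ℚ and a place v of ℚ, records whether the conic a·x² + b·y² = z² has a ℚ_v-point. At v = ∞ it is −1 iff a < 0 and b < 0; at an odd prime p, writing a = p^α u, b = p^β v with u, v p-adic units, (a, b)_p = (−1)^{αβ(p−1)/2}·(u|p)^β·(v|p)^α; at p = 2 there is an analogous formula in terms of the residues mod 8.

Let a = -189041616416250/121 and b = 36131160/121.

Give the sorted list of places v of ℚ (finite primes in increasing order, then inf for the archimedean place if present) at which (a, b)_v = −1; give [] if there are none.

[2, 3, 19, 53]

Mod squares: a ≡ -874, b ≡ 9032790. Check v ∈ {∞, 2, 3, 5, 11, 13, 19, 23, 53}.
v=5: a=5^4·(≡4), b=5^1·(≡2) mod 5; (4|5)=+1, (2|5)=-1; (−1)^{4·1·2}·(+1)^1·(-1)^4 = +1.
v=13: a=13^2·(≡9), b=13^1·(≡6) mod 13; (9|13)=+1, (6|13)=-1; (−1)^{2·1·6}·(+1)^1·(-1)^2 = +1.
v=∞: -874 < 0 and 9032790 > 0  ⇒  (a,b)_∞ = +1.
v=19: a=19^1·(≡1), b=19^1·(≡9) mod 19; (1|19)=+1, (9|19)=+1; (−1)^{1·1·9}·(+1)^1·(+1)^1 = -1.
v=23: a=23^1·(≡1), b=23^1·(≡11) mod 23; (1|23)=+1, (11|23)=-1; (−1)^{1·1·11}·(+1)^1·(-1)^1 = +1.
v=11: a=11^-2·(≡7), b=11^-2·(≡10) mod 11; (7|11)=-1, (10|11)=-1; (−1)^{-2·-2·5}·(-1)^-2·(-1)^-2 = +1.
v=53: a=53^2·(≡30), b=53^1·(≡27) mod 53; (30|53)=-1, (27|53)=-1; (−1)^{2·1·26}·(-1)^1·(-1)^2 = -1.
v=3: a=3^6·(≡2), b=3^1·(≡1) mod 3; (2|3)=-1, (1|3)=+1; (−1)^{6·1·1}·(-1)^1·(+1)^6 = -1.
v=2: v_2(a)=1, v_2(b)=3; units ≡ 3, 3 (mod 8); ε·ε+αω+βω = 1·1+1·1+3·1 ≡ 1  ⇒  (a,b)_2 = -1.
|Ram(-874, 9032790)| = 4, even; anisotropic at {2, 3, 19, 53}.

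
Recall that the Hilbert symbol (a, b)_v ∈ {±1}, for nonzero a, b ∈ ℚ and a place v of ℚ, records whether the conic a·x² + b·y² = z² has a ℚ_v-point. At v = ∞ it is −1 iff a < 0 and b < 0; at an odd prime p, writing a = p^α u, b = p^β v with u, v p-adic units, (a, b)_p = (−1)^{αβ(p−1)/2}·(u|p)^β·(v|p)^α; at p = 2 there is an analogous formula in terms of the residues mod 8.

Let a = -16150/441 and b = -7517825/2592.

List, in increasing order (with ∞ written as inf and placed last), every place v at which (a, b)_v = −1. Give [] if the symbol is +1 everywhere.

[2, inf]

(a, b) ≡ (-646, -34) mod (ℚ^×)²; places V = {2, 3, 5, 7, 17, 19, ∞}.
(a,b)_5: α=2, u≡4; β=2, v≡1 (mod 5); (4|5)=+1, (1|5)=+1; sign (−1)^0·+1^2·+1^2 = +1.
(a,b)_∞: sgn(-646)=−, sgn(-34)=−, so -1.
(a,b)_3: α=-2, u≡2; β=-4, v≡2 (mod 3); (2|3)=-1, (2|3)=-1; sign (−1)^0·-1^-4·-1^-2 = +1.
(a,b)_19: α=1, u≡6; β=2, v≡7 (mod 19); (6|19)=+1, (7|19)=+1; sign (−1)^0·+1^2·+1^1 = +1.
(a,b)_17: α=1, u≡15; β=1, v≡8 (mod 17); (15|17)=+1, (8|17)=+1; sign (−1)^0·+1^1·+1^1 = +1.
(a,b)_7: α=-2, u≡3; β=2, v≡4 (mod 7); (3|7)=-1, (4|7)=+1; sign (−1)^0·-1^2·+1^-2 = +1.
(a,b)_2: α=1, β=-5; u≡5, v≡7 (mod 8); ε(u)ε(v)=0·1, αω(v)=1·0, βω(u)=-5·1; sum ≡ 1  ⇒  -1.
Ram(-646, -34) = {2, ∞}; no ℚ_2-point on the conic.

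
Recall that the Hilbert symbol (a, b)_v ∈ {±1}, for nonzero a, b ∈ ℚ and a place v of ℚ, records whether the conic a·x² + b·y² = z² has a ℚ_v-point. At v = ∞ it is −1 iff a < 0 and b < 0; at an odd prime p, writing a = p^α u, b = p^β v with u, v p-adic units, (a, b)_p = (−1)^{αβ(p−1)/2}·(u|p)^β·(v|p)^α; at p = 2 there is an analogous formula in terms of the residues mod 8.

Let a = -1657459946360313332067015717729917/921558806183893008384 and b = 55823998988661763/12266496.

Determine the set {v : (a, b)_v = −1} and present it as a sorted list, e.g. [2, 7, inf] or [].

[11, 29, 43, 53]

(a, b) ≡ (-34169047, 511313) mod (ℚ^×)²; places V = {2, 3, 11, 17, 19, 23, 29, 31, 37, 43, 47, 53, ∞}.
(a,b)_37: α=2, u≡25; β=0, v≡26 (mod 37); (25|37)=+1, (26|37)=+1; sign (−1)^0·+1^0·+1^2 = +1.
(a,b)_2: α=-28, β=-10; u≡1, v≡1 (mod 8); ε(u)ε(v)=0·0, αω(v)=-28·0, βω(u)=-10·0; sum ≡ 0  ⇒  +1.
(a,b)_31: α=4, u≡17; β=2, v≡23 (mod 31); (17|31)=-1, (23|31)=-1; sign (−1)^0·-1^2·-1^4 = +1.
(a,b)_23: α=4, u≡4; β=3, v≡18 (mod 23); (4|23)=+1, (18|23)=+1; sign (−1)^0·+1^3·+1^4 = +1.
(a,b)_43: α=1, u≡25; β=1, v≡21 (mod 43); (25|43)=+1, (21|43)=+1; sign (−1)^1·+1^1·+1^1 = -1.
(a,b)_47: α=3, u≡34; β=1, v≡39 (mod 47); (34|47)=+1, (39|47)=-1; sign (−1)^1·+1^1·-1^3 = +1.
(a,b)_∞: sgn(-34169047)=−, sgn(511313)=+, so +1.
(a,b)_29: α=3, u≡10; β=2, v≡12 (mod 29); (10|29)=-1, (12|29)=-1; sign (−1)^0·-1^2·-1^3 = -1.
(a,b)_3: α=-10, u≡2; β=-2, v≡2 (mod 3); (2|3)=-1, (2|3)=-1; sign (−1)^0·-1^-2·-1^-10 = +1.
(a,b)_19: α=-2, u≡8; β=0, v≡9 (mod 19); (8|19)=-1, (9|19)=+1; sign (−1)^0·-1^0·+1^-2 = +1.
(a,b)_17: α=2, u≡16; β=0, v≡16 (mod 17); (16|17)=+1, (16|17)=+1; sign (−1)^0·+1^0·+1^2 = +1.
(a,b)_53: α=3, u≡24; β=2, v≡12 (mod 53); (24|53)=+1, (12|53)=-1; sign (−1)^0·+1^2·-1^3 = -1.
(a,b)_11: α=-5, u≡10; β=-3, v≡10 (mod 11); (10|11)=-1, (10|11)=-1; sign (−1)^1·-1^-3·-1^-5 = -1.
Ram(-34169047, 511313) = {11, 29, 43, 53}; no ℚ_11-point on the conic.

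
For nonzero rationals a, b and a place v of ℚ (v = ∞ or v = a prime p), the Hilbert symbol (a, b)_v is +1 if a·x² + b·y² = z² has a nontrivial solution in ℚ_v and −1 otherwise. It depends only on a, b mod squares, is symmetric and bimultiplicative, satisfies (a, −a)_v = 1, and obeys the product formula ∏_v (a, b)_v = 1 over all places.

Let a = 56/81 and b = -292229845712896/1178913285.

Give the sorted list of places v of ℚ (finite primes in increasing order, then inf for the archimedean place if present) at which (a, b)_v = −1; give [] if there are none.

[3, 17]

(a, b) ≡ (14, -510510) mod (ℚ^×)²; places V = {2, 3, 5, 7, 11, 13, 17, ∞}.
(a,b)_3: α=-4, u≡2; β=-11, v≡2 (mod 3); (2|3)=-1, (2|3)=-1; sign (−1)^0·-1^-11·-1^-4 = -1.
(a,b)_17: α=0, u≡3; β=1, v≡4 (mod 17); (3|17)=-1, (4|17)=+1; sign (−1)^0·-1^1·+1^0 = -1.
(a,b)_7: α=1, u≡2; β=9, v≡6 (mod 7); (2|7)=+1, (6|7)=-1; sign (−1)^1·+1^9·-1^1 = +1.
(a,b)_13: α=0, u≡10; β=1, v≡1 (mod 13); (10|13)=+1, (1|13)=+1; sign (−1)^0·+1^1·+1^0 = +1.
(a,b)_11: α=0, u≡3; β=-3, v≡2 (mod 11); (3|11)=+1, (2|11)=-1; sign (−1)^0·+1^-3·-1^0 = +1.
(a,b)_2: α=3, β=15; u≡7, v≡1 (mod 8); ε(u)ε(v)=1·0, αω(v)=3·0, βω(u)=15·0; sum ≡ 0  ⇒  +1.
(a,b)_5: α=0, u≡1; β=-1, v≡2 (mod 5); (1|5)=+1, (2|5)=-1; sign (−1)^0·+1^-1·-1^0 = +1.
(a,b)_∞: sgn(14)=+, sgn(-510510)=−, so +1.
(14, -510510 / ℚ) ramifies at {3, 17}: a division algebra.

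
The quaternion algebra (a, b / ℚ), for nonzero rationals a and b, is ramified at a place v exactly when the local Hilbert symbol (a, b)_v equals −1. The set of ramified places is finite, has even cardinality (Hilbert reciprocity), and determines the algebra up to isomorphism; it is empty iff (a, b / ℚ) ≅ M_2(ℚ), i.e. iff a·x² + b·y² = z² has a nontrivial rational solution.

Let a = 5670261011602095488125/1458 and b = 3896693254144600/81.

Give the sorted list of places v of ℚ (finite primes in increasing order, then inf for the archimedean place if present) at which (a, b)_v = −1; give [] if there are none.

[7, 13, 37, 43]

Mod squares: a ≡ 289562, b ≡ 8806. Check v ∈ {∞, 2, 3, 5, 7, 13, 17, 37, 43}.
v=13: a=13^3·(≡8), b=13^2·(≡11) mod 13; (8|13)=-1, (11|13)=-1; (−1)^{3·2·6}·(-1)^2·(-1)^3 = -1.
v=7: a=7^5·(≡6), b=7^3·(≡5) mod 7; (6|7)=-1, (5|7)=-1; (−1)^{5·3·3}·(-1)^3·(-1)^5 = -1.
v=37: a=37^1·(≡29), b=37^1·(≡11) mod 37; (29|37)=-1, (11|37)=+1; (−1)^{1·1·18}·(-1)^1·(+1)^1 = -1.
v=∞: 289562 > 0 and 8806 > 0  ⇒  (a,b)_∞ = +1.
v=17: a=17^4·(≡8), b=17^3·(≡2) mod 17; (8|17)=+1, (2|17)=+1; (−1)^{4·3·8}·(+1)^3·(+1)^4 = +1.
v=43: a=43^3·(≡7), b=43^2·(≡8) mod 43; (7|43)=-1, (8|43)=-1; (−1)^{3·2·21}·(-1)^2·(-1)^3 = -1.
v=2: v_2(a)=-1, v_2(b)=3; units ≡ 5, 3 (mod 8); ε·ε+αω+βω = 0·1+-1·1+3·1 ≡ 0  ⇒  (a,b)_2 = +1.
v=5: a=5^4·(≡2), b=5^2·(≡4) mod 5; (2|5)=-1, (4|5)=+1; (−1)^{4·2·2}·(-1)^2·(+1)^4 = +1.
v=3: a=3^-6·(≡2), b=3^-4·(≡1) mod 3; (2|3)=-1, (1|3)=+1; (−1)^{-6·-4·1}·(-1)^-4·(+1)^-6 = +1.
Ram(289562, 8806) = {7, 13, 37, 43}; no ℚ_7-point on the conic.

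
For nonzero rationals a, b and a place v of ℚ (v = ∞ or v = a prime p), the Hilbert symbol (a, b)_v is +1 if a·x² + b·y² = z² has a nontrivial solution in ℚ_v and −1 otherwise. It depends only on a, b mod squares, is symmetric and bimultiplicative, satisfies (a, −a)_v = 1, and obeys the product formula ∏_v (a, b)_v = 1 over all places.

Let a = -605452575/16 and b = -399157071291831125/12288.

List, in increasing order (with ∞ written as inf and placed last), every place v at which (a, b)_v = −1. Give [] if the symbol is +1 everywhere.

Mod squares: a ≡ -494247, b ≡ -15. Check v ∈ {∞, 2, 3, 5, 7, 13, 19, 23, 29}.
v=5: a=5^2·(≡2), b=5^3·(≡2) mod 5; (2|5)=-1, (2|5)=-1; (−1)^{2·3·2}·(-1)^3·(-1)^2 = -1.
v=7: a=7^2·(≡4), b=7^6·(≡3) mod 7; (4|7)=+1, (3|7)=-1; (−1)^{2·6·3}·(+1)^6·(-1)^2 = +1.
v=13: a=13^1·(≡6), b=13^2·(≡2) mod 13; (6|13)=-1, (2|13)=-1; (−1)^{1·2·6}·(-1)^2·(-1)^1 = -1.
v=19: a=19^1·(≡6), b=19^2·(≡9) mod 19; (6|19)=+1, (9|19)=+1; (−1)^{1·2·9}·(+1)^2·(+1)^1 = +1.
v=23: a=23^1·(≡6), b=23^2·(≡8) mod 23; (6|23)=+1, (8|23)=+1; (−1)^{1·2·11}·(+1)^2·(+1)^1 = +1.
v=3: a=3^1·(≡2), b=3^-1·(≡1) mod 3; (2|3)=-1, (1|3)=+1; (−1)^{1·-1·1}·(-1)^-1·(+1)^1 = +1.
v=2: v_2(a)=-4, v_2(b)=-12; units ≡ 1, 1 (mod 8); ε·ε+αω+βω = 0·0+-4·0+-12·0 ≡ 0  ⇒  (a,b)_2 = +1.
v=∞: -494247 < 0 and -15 < 0  ⇒  (a,b)_∞ = -1.
v=29: a=29^1·(≡13), b=29^2·(≡3) mod 29; (13|29)=+1, (3|29)=-1; (−1)^{1·2·14}·(+1)^2·(-1)^1 = -1.
(-494247, -15 / ℚ) ramifies at {5, 13, 29, ∞}: a division algebra.

[5, 13, 29, inf]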